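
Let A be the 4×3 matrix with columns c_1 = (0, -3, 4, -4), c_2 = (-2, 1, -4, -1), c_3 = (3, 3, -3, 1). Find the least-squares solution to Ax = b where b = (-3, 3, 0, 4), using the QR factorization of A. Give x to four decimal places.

c_1 = (0, -3, 4, -4); ‖c_1‖ = 6.4031, so q_1 = (0.0000, -0.4685, 0.6247, -0.6247).
q_1·c_2 = 0.0000·(-2) + (-0.4685)·1 + 0.6247·(-4) + (-0.6247)·(-1) = -2.3426.
u_2 = c_2 + 2.3426·q_1 = (-2.0000, -0.0976, -2.5366, -2.4634).
‖u_2‖ = 4.0635, so q_2 = (-0.4922, -0.0240, -0.6242, -0.6062).
q_1·c_3 = 0.0000·3 + (-0.4685)·3 + 0.6247·(-3) + (-0.6247)·1 = -3.9043; q_2·c_3 = (-0.4922)·3 + (-0.0240)·3 + (-0.6242)·(-3) + (-0.6062)·1 = -0.2821.
u_3 = c_3 + 3.9043·q_1 + 0.2821·q_2 = (2.8612, 1.1640, -0.7371, -1.6100).
‖u_3‖ = 3.5604, so q_3 = (0.8036, 0.3269, -0.2070, -0.4522).
Qᵀb = (-3.9043, -1.0204, -3.2389).
Back-substitute: x_3 = -3.2389/3.5604 = -0.9097.
x_2 = (-1.0204 + 0.2821·(-0.9097))/4.0635 = -0.3143.
x_1 = (-3.9043 + 2.3426·(-0.3143) + 3.9043·(-0.9097))/6.4031 = -1.2794.

x = (-1.2794, -0.3143, -0.9097)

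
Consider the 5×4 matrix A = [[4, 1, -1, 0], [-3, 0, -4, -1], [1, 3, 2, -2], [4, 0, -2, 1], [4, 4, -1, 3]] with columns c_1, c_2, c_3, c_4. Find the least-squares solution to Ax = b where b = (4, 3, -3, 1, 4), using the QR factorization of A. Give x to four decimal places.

x = (0.1552, 0.2131, -0.9812, 0.4785)

q_1 = c_1/‖c_1‖ = (4, -3, 1, 4, 4)/7.6158 = (0.5252, -0.3939, 0.1313, 0.5252, 0.5252).
r_{12} = q_1·c_2 = 3.0200.
u_2 = c_2 − 3.0200·q_1 = (-0.5862, 1.1897, 2.6034, -1.5862, 2.4138).
‖u_2‖ = 4.1084, so q_2 = (-0.1427, 0.2896, 0.6337, -0.3861, 0.5875).
r_{13} = q_1·c_3 = -0.2626; r_{23} = q_2·c_3 = 0.4364.
u_3 = c_3 + 0.2626·q_1 − 0.4364·q_2 = (-0.7998, -4.2298, 1.7579, -1.6936, -1.1185).
‖u_3‖ = 5.0735, so q_3 = (-0.1576, -0.8337, 0.3465, -0.3338, -0.2205).
r_{14} = q_1·c_4 = 2.2322; r_{24} = q_2·c_4 = -0.1805; r_{34} = q_3·c_4 = -0.8544.
u_4 = c_4 − 2.2322·q_1 + 0.1805·q_2 + 0.8544·q_3 = (-1.3329, -0.7808, -1.8827, -0.5273, 1.7452).
‖u_4‖ = 3.0421, so q_4 = (-0.4381, -0.2567, -0.6189, -0.1733, 0.5737).
Qᵀb = (3.1514, 0.3609, -5.3868, 1.4555).
Back-substitute: x_4 = 1.4555/3.0421 = 0.4785.
x_3 = (-5.3868 + 0.8544·0.4785)/5.0735 = -0.9812.
x_2 = (0.3609 − 0.4364·(-0.9812) + 0.1805·0.4785)/4.1084 = 0.2131.
x_1 = (3.1514 − 3.0200·0.2131 + 0.2626·(-0.9812) − 2.2322·0.4785)/7.6158 = 0.1552.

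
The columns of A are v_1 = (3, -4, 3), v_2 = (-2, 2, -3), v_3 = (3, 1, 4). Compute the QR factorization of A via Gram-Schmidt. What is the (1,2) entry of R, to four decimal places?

q_1 = v_1/‖v_1‖ = (3, -4, 3)/5.8310 = (0.5145, -0.6860, 0.5145).
r_{12} = q_1·v_2 = -3.9445.

r_{12} = -3.9445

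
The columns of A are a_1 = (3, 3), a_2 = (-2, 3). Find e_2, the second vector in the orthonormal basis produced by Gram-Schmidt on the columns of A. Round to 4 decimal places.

a_1 = (3, 3); ‖a_1‖ = 4.2426, so e_1 = (0.7071, 0.7071).
e_1·a_2 = 0.7071·(-2) + 0.7071·3 = 0.7071.
u_2 = a_2 − 0.7071·e_1 = (-2.5000, 2.5000).
‖u_2‖ = 3.5355, so e_2 = (-0.7071, 0.7071).

e_2 = (-0.7071, 0.7071)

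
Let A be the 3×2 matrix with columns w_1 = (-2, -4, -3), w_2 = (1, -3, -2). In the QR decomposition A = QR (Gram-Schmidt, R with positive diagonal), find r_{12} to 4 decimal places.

w_1 = (-2, -4, -3); ‖w_1‖ = 5.3852, so e_1 = (-0.3714, -0.7428, -0.5571).
r_{12} = e_1·w_2 = 2.9711.

r_{12} = 2.9711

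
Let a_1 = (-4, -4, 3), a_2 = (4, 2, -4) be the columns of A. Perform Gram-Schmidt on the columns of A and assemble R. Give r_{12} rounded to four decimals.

a_1 = (-4, -4, 3); ‖a_1‖ = 6.4031, so q_1 = (-0.6247, -0.6247, 0.4685).
r_{12} = q_1·a_2 = -5.6223.

r_{12} = -5.6223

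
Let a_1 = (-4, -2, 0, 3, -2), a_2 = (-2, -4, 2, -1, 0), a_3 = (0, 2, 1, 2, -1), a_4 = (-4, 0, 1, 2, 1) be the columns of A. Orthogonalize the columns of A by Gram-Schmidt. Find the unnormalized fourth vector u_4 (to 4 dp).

u_4 = (-1.6667, 1.0000, 0.3333, 0.0000, 2.3333)

a_1 = (-4, -2, 0, 3, -2); ‖a_1‖ = 5.7446, so q_1 = (-0.6963, -0.3482, 0.0000, 0.5222, -0.3482).
q_1·a_2 = (-0.6963)·(-2) + (-0.3482)·(-4) + 0.0000·2 + 0.5222·(-1) + (-0.3482)·0 = 2.2630.
u_2 = a_2 − 2.2630·q_1 = (-0.4242, -3.2121, 2.0000, -2.1818, 0.7879).
‖u_2‖ = 4.4586, so q_2 = (-0.0952, -0.7204, 0.4486, -0.4894, 0.1767).
q_1·a_3 = (-0.6963)·0 + (-0.3482)·2 + 0.0000·1 + 0.5222·2 + (-0.3482)·(-1) = 0.6963; q_2·a_3 = (-0.0952)·0 + (-0.7204)·2 + 0.4486·1 + (-0.4894)·2 + 0.1767·(-1) = -2.1477.
u_3 = a_3 − 0.6963·q_1 + 2.1477·q_2 = (0.2805, 0.6951, 1.9634, 0.5854, -0.3780).
‖u_3‖ = 2.2141, so q_3 = (0.1267, 0.3139, 0.8868, 0.2644, -0.1707).
q_1·a_4 = (-0.6963)·(-4) + (-0.3482)·0 + 0.0000·1 + 0.5222·2 + (-0.3482)·1 = 3.4816; q_2·a_4 = (-0.0952)·(-4) + (-0.7204)·0 + 0.4486·1 + (-0.4894)·2 + 0.1767·1 = 0.0272; q_3·a_4 = 0.1267·(-4) + 0.3139·0 + 0.8868·1 + 0.2644·2 + (-0.1707)·1 = 0.7380.
u_4 = a_4 − 3.4816·q_1 − 0.0272·q_2 − 0.7380·q_3 = (-1.6667, 1.0000, 0.3333, 0.0000, 2.3333).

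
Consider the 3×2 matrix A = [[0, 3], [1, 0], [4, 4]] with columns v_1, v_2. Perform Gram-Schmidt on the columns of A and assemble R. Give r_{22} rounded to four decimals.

r_{22} = 3.1530

q_1 = v_1/‖v_1‖ = (0, 1, 4)/4.1231 = (0.0000, 0.2425, 0.9701).
r_{12} = q_1·v_2 = 3.8806.
u_2 = v_2 − 3.8806·q_1 = (3.0000, -0.9412, 0.2353).
r_{22} = ‖u_2‖ = 3.1530.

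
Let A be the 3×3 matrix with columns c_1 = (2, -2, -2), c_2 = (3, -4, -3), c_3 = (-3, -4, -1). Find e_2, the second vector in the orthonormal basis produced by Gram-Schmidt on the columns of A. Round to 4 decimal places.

c_1 = (2, -2, -2); ‖c_1‖ = 3.4641, so e_1 = (0.5774, -0.5774, -0.5774).
e_1·c_2 = 0.5774·3 + (-0.5774)·(-4) + (-0.5774)·(-3) = 5.7735.
u_2 = c_2 − 5.7735·e_1 = (-0.3333, -0.6667, 0.3333).
‖u_2‖ = 0.8165, so e_2 = (-0.4082, -0.8165, 0.4082).

e_2 = (-0.4082, -0.8165, 0.4082)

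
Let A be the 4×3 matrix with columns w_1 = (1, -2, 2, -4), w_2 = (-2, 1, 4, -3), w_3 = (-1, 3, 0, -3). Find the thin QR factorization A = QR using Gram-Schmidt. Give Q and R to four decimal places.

Q = [[0.2000, -0.5939, 0.0698], [-0.4000, 0.5129, 0.6193], [0.4000, 0.6119, -0.5424], [-0.8000, -0.0990, -0.5634]], R = [[5.0000, 3.2000, 1.0000], [0.0000, 4.4452, 2.4296], [0.0000, 0.0000, 3.4781]]

w_1 = (1, -2, 2, -4); ‖w_1‖ = 5.0000, so q_1 = (0.2000, -0.4000, 0.4000, -0.8000).
q_1·w_2 = 0.2000·(-2) + (-0.4000)·1 + 0.4000·4 + (-0.8000)·(-3) = 3.2000.
u_2 = w_2 − 3.2000·q_1 = (-2.6400, 2.2800, 2.7200, -0.4400).
‖u_2‖ = 4.4452, so q_2 = (-0.5939, 0.5129, 0.6119, -0.0990).
q_1·w_3 = 0.2000·(-1) + (-0.4000)·3 + 0.4000·0 + (-0.8000)·(-3) = 1.0000; q_2·w_3 = (-0.5939)·(-1) + 0.5129·3 + 0.6119·0 + (-0.0990)·(-3) = 2.4296.
u_3 = w_3 − 1.0000·q_1 − 2.4296·q_2 = (0.2429, 2.1538, -1.8866, -1.9595).
‖u_3‖ = 3.4781, so q_3 = (0.0698, 0.6193, -0.5424, -0.5634).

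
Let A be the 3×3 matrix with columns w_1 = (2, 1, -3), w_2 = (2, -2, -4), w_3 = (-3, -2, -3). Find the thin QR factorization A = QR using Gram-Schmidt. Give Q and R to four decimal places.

Q = [[0.5345, 0.0000, -0.8452], [0.2673, -0.9487, 0.1690], [-0.8018, -0.3162, -0.5071]], R = [[3.7417, 3.7417, 0.2673], [0.0000, 3.1623, 2.8460], [0.0000, 0.0000, 3.7187]]

e_1 = w_1/‖w_1‖ = (2, 1, -3)/3.7417 = (0.5345, 0.2673, -0.8018).
r_{12} = e_1·w_2 = 3.7417.
u_2 = w_2 − 3.7417·e_1 = (0.0000, -3.0000, -1.0000).
‖u_2‖ = 3.1623, so e_2 = (0.0000, -0.9487, -0.3162).
r_{13} = e_1·w_3 = 0.2673; r_{23} = e_2·w_3 = 2.8460.
u_3 = w_3 − 0.2673·e_1 − 2.8460·e_2 = (-3.1429, 0.6286, -1.8857).
‖u_3‖ = 3.7187, so e_3 = (-0.8452, 0.1690, -0.5071).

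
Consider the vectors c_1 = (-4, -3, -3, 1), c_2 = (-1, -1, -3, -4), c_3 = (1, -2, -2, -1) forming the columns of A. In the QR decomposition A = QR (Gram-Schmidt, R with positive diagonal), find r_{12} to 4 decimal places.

r_{12} = 2.0284

e_1 = c_1/‖c_1‖ = (-4, -3, -3, 1)/5.9161 = (-0.6761, -0.5071, -0.5071, 0.1690).
r_{12} = e_1·c_2 = 2.0284.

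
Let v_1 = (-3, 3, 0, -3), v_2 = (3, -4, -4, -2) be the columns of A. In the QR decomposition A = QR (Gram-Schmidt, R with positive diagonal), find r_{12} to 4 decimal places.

v_1 = (-3, 3, 0, -3); ‖v_1‖ = 5.1962, so e_1 = (-0.5774, 0.5774, 0.0000, -0.5774).
r_{12} = e_1·v_2 = -2.8868.

r_{12} = -2.8868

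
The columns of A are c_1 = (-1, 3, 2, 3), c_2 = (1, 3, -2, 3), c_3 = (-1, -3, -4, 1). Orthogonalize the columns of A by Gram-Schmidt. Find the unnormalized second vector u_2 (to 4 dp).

u_2 = (1.5652, 1.3043, -3.1304, 1.3043)

c_1 = (-1, 3, 2, 3); ‖c_1‖ = 4.7958, so q_1 = (-0.2085, 0.6255, 0.4170, 0.6255).
q_1·c_2 = (-0.2085)·1 + 0.6255·3 + 0.4170·(-2) + 0.6255·3 = 2.7107.
u_2 = c_2 − 2.7107·q_1 = (1.5652, 1.3043, -3.1304, 1.3043).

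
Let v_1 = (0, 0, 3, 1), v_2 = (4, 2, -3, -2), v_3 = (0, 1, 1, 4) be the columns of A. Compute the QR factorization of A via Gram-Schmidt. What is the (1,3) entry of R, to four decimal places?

q_1 = v_1/‖v_1‖ = (0, 0, 3, 1)/3.1623 = (0.0000, 0.0000, 0.9487, 0.3162).
r_{13} = q_1·v_3 = 2.2136.

r_{13} = 2.2136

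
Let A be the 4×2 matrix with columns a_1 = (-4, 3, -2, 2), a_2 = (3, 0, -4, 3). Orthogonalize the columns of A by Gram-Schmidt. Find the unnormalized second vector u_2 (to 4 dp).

u_2 = (3.2424, -0.1818, -3.8788, 2.8788)

e_1 = a_1/‖a_1‖ = (-4, 3, -2, 2)/5.7446 = (-0.6963, 0.5222, -0.3482, 0.3482).
r_{12} = e_1·a_2 = 0.3482.
u_2 = a_2 − 0.3482·e_1 = (3.2424, -0.1818, -3.8788, 2.8788).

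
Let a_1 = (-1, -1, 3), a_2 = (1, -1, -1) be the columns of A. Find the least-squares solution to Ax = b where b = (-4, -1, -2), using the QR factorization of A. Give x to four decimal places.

x = (-0.2500, -0.5833)

a_1 = (-1, -1, 3); ‖a_1‖ = 3.3166, so e_1 = (-0.3015, -0.3015, 0.9045).
e_1·a_2 = (-0.3015)·1 + (-0.3015)·(-1) + 0.9045·(-1) = -0.9045.
u_2 = a_2 + 0.9045·e_1 = (0.7273, -1.2727, -0.1818).
‖u_2‖ = 1.4771, so e_2 = (0.4924, -0.8616, -0.1231).
Qᵀb = (-0.3015, -0.8616).
Back-substitute: x_2 = -0.8616/1.4771 = -0.5833.
x_1 = (-0.3015 + 0.9045·(-0.5833))/3.3166 = -0.2500.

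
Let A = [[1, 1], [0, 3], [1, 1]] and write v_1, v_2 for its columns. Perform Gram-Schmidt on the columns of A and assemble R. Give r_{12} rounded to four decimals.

v_1 = (1, 0, 1); ‖v_1‖ = 1.4142, so e_1 = (0.7071, 0.0000, 0.7071).
r_{12} = e_1·v_2 = 1.4142.

r_{12} = 1.4142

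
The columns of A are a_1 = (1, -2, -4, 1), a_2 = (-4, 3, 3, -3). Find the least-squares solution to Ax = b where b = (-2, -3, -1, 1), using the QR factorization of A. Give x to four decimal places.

x = (0.6604, 0.2212)

a_1 = (1, -2, -4, 1); ‖a_1‖ = 4.6904, so q_1 = (0.2132, -0.4264, -0.8528, 0.2132).
q_1·a_2 = 0.2132·(-4) + (-0.4264)·3 + (-0.8528)·3 + 0.2132·(-3) = -5.3300.
u_2 = a_2 + 5.3300·q_1 = (-2.8636, 0.7273, -1.5455, -1.8636).
‖u_2‖ = 3.8198, so q_2 = (-0.7497, 0.1904, -0.4046, -0.4879).
Qᵀb = (1.9188, 0.8449).
Back-substitute: x_2 = 0.8449/3.8198 = 0.2212.
x_1 = (1.9188 + 5.3300·0.2212)/4.6904 = 0.6604.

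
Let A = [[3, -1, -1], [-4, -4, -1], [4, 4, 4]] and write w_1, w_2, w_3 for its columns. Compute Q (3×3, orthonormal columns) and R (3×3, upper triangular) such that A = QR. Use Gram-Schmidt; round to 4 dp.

w_1 = (3, -4, 4); ‖w_1‖ = 6.4031, so e_1 = (0.4685, -0.6247, 0.6247).
e_1·w_2 = 0.4685·(-1) + (-0.6247)·(-4) + 0.6247·4 = 4.5290.
u_2 = w_2 − 4.5290·e_1 = (-3.1220, -1.1707, 1.1707).
‖u_2‖ = 3.5338, so e_2 = (-0.8835, -0.3313, 0.3313).
e_1·w_3 = 0.4685·(-1) + (-0.6247)·(-1) + 0.6247·4 = 2.6550; e_2·w_3 = (-0.8835)·(-1) + (-0.3313)·(-1) + 0.3313·4 = 2.5399.
u_3 = w_3 − 2.6550·e_1 − 2.5399·e_2 = (0.0000, 1.5000, 1.5000).
‖u_3‖ = 2.1213, so e_3 = (0.0000, 0.7071, 0.7071).

Q = [[0.4685, -0.8835, 0.0000], [-0.6247, -0.3313, 0.7071], [0.6247, 0.3313, 0.7071]], R = [[6.4031, 4.5290, 2.6550], [0.0000, 3.5338, 2.5399], [0.0000, 0.0000, 2.1213]]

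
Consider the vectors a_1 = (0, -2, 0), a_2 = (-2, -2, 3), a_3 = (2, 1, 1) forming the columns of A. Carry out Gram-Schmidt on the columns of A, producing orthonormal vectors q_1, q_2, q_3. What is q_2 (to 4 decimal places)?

q_2 = (-0.5547, 0.0000, 0.8321)

a_1 = (0, -2, 0); ‖a_1‖ = 2.0000, so q_1 = (0.0000, -1.0000, 0.0000).
q_1·a_2 = 0.0000·(-2) + (-1.0000)·(-2) + 0.0000·3 = 2.0000.
u_2 = a_2 − 2.0000·q_1 = (-2.0000, 0.0000, 3.0000).
‖u_2‖ = 3.6056, so q_2 = (-0.5547, 0.0000, 0.8321).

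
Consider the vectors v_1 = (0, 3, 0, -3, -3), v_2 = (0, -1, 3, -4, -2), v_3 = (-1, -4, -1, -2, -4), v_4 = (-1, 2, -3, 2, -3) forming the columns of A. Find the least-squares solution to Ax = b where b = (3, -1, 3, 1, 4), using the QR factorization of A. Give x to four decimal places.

e_1 = v_1/‖v_1‖ = (0, 3, 0, -3, -3)/5.1962 = (0.0000, 0.5774, 0.0000, -0.5774, -0.5774).
r_{12} = e_1·v_2 = 2.8868.
u_2 = v_2 − 2.8868·e_1 = (0.0000, -2.6667, 3.0000, -2.3333, -0.3333).
‖u_2‖ = 4.6547, so e_2 = (0.0000, -0.5729, 0.6445, -0.5013, -0.0716).
r_{13} = e_1·v_3 = 1.1547; r_{23} = e_2·v_3 = 2.9361.
u_3 = v_3 − 1.1547·e_1 − 2.9361·e_2 = (-1.0000, -2.9846, -2.8923, 0.1385, -3.1231).
‖u_3‖ = 5.2959, so e_3 = (-0.1888, -0.5636, -0.5461, 0.0261, -0.5897).
r_{14} = e_1·v_4 = 1.7321; r_{24} = e_2·v_4 = -3.8670; r_{34} = e_3·v_4 = 2.5216.
u_4 = v_4 − 1.7321·e_1 + 3.8670·e_2 − 2.5216·e_3 = (-0.5239, 0.2057, 0.8694, 0.9956, -0.7899).
‖u_4‖ = 1.6395, so e_4 = (-0.3195, 0.1255, 0.5303, 0.6073, -0.4818).
Qᵀb = (-3.4641, 1.7187, -3.9741, -0.8130).
Back-substitute: x_4 = -0.8130/1.6395 = -0.4959.
x_3 = (-3.9741 − 2.5216·(-0.4959))/5.2959 = -0.5143.
x_2 = (1.7187 − 2.9361·(-0.5143) + 3.8670·(-0.4959))/4.6547 = 0.2816.
x_1 = (-3.4641 − 2.8868·0.2816 − 1.1547·(-0.5143) − 1.7321·(-0.4959))/5.1962 = -0.5435.

x = (-0.5435, 0.2816, -0.5143, -0.4959)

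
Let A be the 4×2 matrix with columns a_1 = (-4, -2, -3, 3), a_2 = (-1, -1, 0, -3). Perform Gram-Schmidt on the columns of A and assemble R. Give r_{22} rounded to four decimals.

r_{22} = 3.2807

a_1 = (-4, -2, -3, 3); ‖a_1‖ = 6.1644, so q_1 = (-0.6489, -0.3244, -0.4867, 0.4867).
q_1·a_2 = (-0.6489)·(-1) + (-0.3244)·(-1) + (-0.4867)·0 + 0.4867·(-3) = -0.4867.
u_2 = a_2 + 0.4867·q_1 = (-1.3158, -1.1579, -0.2368, -2.7632).
r_{22} = ‖u_2‖ = 3.2807.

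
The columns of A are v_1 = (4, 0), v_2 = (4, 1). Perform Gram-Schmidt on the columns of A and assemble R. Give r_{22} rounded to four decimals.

r_{22} = 1.0000

v_1 = (4, 0); ‖v_1‖ = 4.0000, so q_1 = (1.0000, 0.0000).
q_1·v_2 = 1.0000·4 + 0.0000·1 = 4.0000.
u_2 = v_2 − 4.0000·q_1 = (0.0000, 1.0000).
r_{22} = ‖u_2‖ = 1.0000.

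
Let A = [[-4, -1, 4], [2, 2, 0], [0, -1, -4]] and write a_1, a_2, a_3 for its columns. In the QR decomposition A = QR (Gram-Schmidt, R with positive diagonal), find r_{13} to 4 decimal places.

r_{13} = -3.5777

a_1 = (-4, 2, 0); ‖a_1‖ = 4.4721, so e_1 = (-0.8944, 0.4472, 0.0000).
r_{13} = e_1·a_3 = -3.5777.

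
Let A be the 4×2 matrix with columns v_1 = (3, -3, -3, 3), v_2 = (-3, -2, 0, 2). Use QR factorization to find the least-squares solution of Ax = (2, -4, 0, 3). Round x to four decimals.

x = (0.7214, 0.3433)

v_1 = (3, -3, -3, 3); ‖v_1‖ = 6.0000, so e_1 = (0.5000, -0.5000, -0.5000, 0.5000).
e_1·v_2 = 0.5000·(-3) + (-0.5000)·(-2) + (-0.5000)·0 + 0.5000·2 = 0.5000.
u_2 = v_2 − 0.5000·e_1 = (-3.2500, -1.7500, 0.2500, 1.7500).
‖u_2‖ = 4.0927, so e_2 = (-0.7941, -0.4276, 0.0611, 0.4276).
Qᵀb = (4.5000, 1.4049).
Back-substitute: x_2 = 1.4049/4.0927 = 0.3433.
x_1 = (4.5000 − 0.5000·0.3433)/6.0000 = 0.7214.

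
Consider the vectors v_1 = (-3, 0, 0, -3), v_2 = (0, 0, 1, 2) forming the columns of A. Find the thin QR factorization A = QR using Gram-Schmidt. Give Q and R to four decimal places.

Q = [[-0.7071, -0.5774], [0.0000, 0.0000], [0.0000, 0.5774], [-0.7071, 0.5774]], R = [[4.2426, -1.4142], [0.0000, 1.7321]]

v_1 = (-3, 0, 0, -3); ‖v_1‖ = 4.2426, so e_1 = (-0.7071, 0.0000, 0.0000, -0.7071).
e_1·v_2 = (-0.7071)·0 + 0.0000·0 + 0.0000·1 + (-0.7071)·2 = -1.4142.
u_2 = v_2 + 1.4142·e_1 = (-1.0000, 0.0000, 1.0000, 1.0000).
‖u_2‖ = 1.7321, so e_2 = (-0.5774, 0.0000, 0.5774, 0.5774).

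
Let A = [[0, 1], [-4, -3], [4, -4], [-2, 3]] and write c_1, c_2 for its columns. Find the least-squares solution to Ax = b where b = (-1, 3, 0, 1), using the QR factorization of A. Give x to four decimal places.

x = (-0.4828, -0.3379)

c_1 = (0, -4, 4, -2); ‖c_1‖ = 6.0000, so q_1 = (0.0000, -0.6667, 0.6667, -0.3333).
q_1·c_2 = 0.0000·1 + (-0.6667)·(-3) + 0.6667·(-4) + (-0.3333)·3 = -1.6667.
u_2 = c_2 + 1.6667·q_1 = (1.0000, -4.1111, -2.8889, 2.4444).
‖u_2‖ = 5.6765, so q_2 = (0.1762, -0.7242, -0.5089, 0.4306).
Qᵀb = (-2.3333, -1.9183).
Back-substitute: x_2 = -1.9183/5.6765 = -0.3379.
x_1 = (-2.3333 + 1.6667·(-0.3379))/6.0000 = -0.4828.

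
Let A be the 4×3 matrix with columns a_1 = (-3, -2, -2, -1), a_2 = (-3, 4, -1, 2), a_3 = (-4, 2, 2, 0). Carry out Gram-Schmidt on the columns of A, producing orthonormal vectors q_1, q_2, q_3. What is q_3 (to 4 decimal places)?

q_3 = (-0.4660, 0.0010, 0.8388, -0.2817)

a_1 = (-3, -2, -2, -1); ‖a_1‖ = 4.2426, so q_1 = (-0.7071, -0.4714, -0.4714, -0.2357).
q_1·a_2 = (-0.7071)·(-3) + (-0.4714)·4 + (-0.4714)·(-1) + (-0.2357)·2 = 0.2357.
u_2 = a_2 − 0.2357·q_1 = (-2.8333, 4.1111, -0.8889, 2.0556).
‖u_2‖ = 5.4722, so q_2 = (-0.5178, 0.7513, -0.1624, 0.3756).
q_1·a_3 = (-0.7071)·(-4) + (-0.4714)·2 + (-0.4714)·2 + (-0.2357)·0 = 0.9428; q_2·a_3 = (-0.5178)·(-4) + 0.7513·2 + (-0.1624)·2 + 0.3756·0 = 3.2488.
u_3 = a_3 − 0.9428·q_1 − 3.2488·q_2 = (-1.6512, 0.0037, 2.9722, -0.9981).
‖u_3‖ = 3.5435, so q_3 = (-0.4660, 0.0010, 0.8388, -0.2817).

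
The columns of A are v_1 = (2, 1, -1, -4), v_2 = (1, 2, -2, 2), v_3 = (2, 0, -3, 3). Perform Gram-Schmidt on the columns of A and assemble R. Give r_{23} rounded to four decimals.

v_1 = (2, 1, -1, -4); ‖v_1‖ = 4.6904, so q_1 = (0.4264, 0.2132, -0.2132, -0.8528).
q_1·v_2 = 0.4264·1 + 0.2132·2 + (-0.2132)·(-2) + (-0.8528)·2 = -0.4264.
u_2 = v_2 + 0.4264·q_1 = (1.1818, 2.0909, -2.0909, 1.6364).
‖u_2‖ = 3.5802, so q_2 = (0.3301, 0.5840, -0.5840, 0.4571).
r_{23} = q_2·v_3 = 3.7834.

r_{23} = 3.7834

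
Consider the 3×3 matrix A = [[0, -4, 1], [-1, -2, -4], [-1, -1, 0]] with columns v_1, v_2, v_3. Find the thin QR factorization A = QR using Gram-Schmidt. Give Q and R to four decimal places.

v_1 = (0, -1, -1); ‖v_1‖ = 1.4142, so e_1 = (0.0000, -0.7071, -0.7071).
e_1·v_2 = 0.0000·(-4) + (-0.7071)·(-2) + (-0.7071)·(-1) = 2.1213.
u_2 = v_2 − 2.1213·e_1 = (-4.0000, -0.5000, 0.5000).
‖u_2‖ = 4.0620, so e_2 = (-0.9847, -0.1231, 0.1231).
e_1·v_3 = 0.0000·1 + (-0.7071)·(-4) + (-0.7071)·0 = 2.8284; e_2·v_3 = (-0.9847)·1 + (-0.1231)·(-4) + 0.1231·0 = -0.4924.
u_3 = v_3 − 2.8284·e_1 + 0.4924·e_2 = (0.5152, -2.0606, 2.0606).
‖u_3‖ = 2.9593, so e_3 = (0.1741, -0.6963, 0.6963).

Q = [[0.0000, -0.9847, 0.1741], [-0.7071, -0.1231, -0.6963], [-0.7071, 0.1231, 0.6963]], R = [[1.4142, 2.1213, 2.8284], [0.0000, 4.0620, -0.4924], [0.0000, 0.0000, 2.9593]]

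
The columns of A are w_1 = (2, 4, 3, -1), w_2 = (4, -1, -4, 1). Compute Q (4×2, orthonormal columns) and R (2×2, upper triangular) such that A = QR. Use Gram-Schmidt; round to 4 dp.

Q = [[0.3651, 0.8222], [0.7303, 0.0357], [0.5477, -0.5541], [-0.1826, 0.1251]], R = [[5.4772, -1.6432], [0.0000, 5.5946]]

w_1 = (2, 4, 3, -1); ‖w_1‖ = 5.4772, so e_1 = (0.3651, 0.7303, 0.5477, -0.1826).
e_1·w_2 = 0.3651·4 + 0.7303·(-1) + 0.5477·(-4) + (-0.1826)·1 = -1.6432.
u_2 = w_2 + 1.6432·e_1 = (4.6000, 0.2000, -3.1000, 0.7000).
‖u_2‖ = 5.5946, so e_2 = (0.8222, 0.0357, -0.5541, 0.1251).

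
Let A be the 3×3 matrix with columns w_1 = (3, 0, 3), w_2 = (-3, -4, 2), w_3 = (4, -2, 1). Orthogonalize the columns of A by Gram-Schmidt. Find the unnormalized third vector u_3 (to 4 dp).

q_1 = w_1/‖w_1‖ = (3, 0, 3)/4.2426 = (0.7071, 0.0000, 0.7071).
r_{12} = q_1·w_2 = -0.7071.
u_2 = w_2 + 0.7071·q_1 = (-2.5000, -4.0000, 2.5000).
‖u_2‖ = 5.3385, so q_2 = (-0.4683, -0.7493, 0.4683).
r_{13} = q_1·w_3 = 3.5355; r_{23} = q_2·w_3 = 0.0937.
u_3 = w_3 − 3.5355·q_1 − 0.0937·q_2 = (1.5439, -1.9298, -1.5439).

u_3 = (1.5439, -1.9298, -1.5439)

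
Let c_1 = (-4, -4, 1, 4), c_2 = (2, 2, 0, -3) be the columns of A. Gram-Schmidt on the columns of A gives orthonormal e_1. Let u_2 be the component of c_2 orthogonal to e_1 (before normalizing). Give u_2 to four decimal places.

c_1 = (-4, -4, 1, 4); ‖c_1‖ = 7.0000, so e_1 = (-0.5714, -0.5714, 0.1429, 0.5714).
e_1·c_2 = (-0.5714)·2 + (-0.5714)·2 + 0.1429·0 + 0.5714·(-3) = -4.0000.
u_2 = c_2 + 4.0000·e_1 = (-0.2857, -0.2857, 0.5714, -0.7143).

u_2 = (-0.2857, -0.2857, 0.5714, -0.7143)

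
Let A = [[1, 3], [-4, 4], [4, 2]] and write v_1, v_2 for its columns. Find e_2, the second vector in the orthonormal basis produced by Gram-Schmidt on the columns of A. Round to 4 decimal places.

e_2 = (0.5930, 0.6386, 0.4904)

v_1 = (1, -4, 4); ‖v_1‖ = 5.7446, so e_1 = (0.1741, -0.6963, 0.6963).
e_1·v_2 = 0.1741·3 + (-0.6963)·4 + 0.6963·2 = -0.8704.
u_2 = v_2 + 0.8704·e_1 = (3.1515, 3.3939, 2.6061).
‖u_2‖ = 5.3144, so e_2 = (0.5930, 0.6386, 0.4904).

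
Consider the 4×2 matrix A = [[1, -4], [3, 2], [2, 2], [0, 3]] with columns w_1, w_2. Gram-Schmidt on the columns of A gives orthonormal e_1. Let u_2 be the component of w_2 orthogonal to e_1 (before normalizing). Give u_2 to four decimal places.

u_2 = (-4.4286, 0.7143, 1.1429, 3.0000)

e_1 = w_1/‖w_1‖ = (1, 3, 2, 0)/3.7417 = (0.2673, 0.8018, 0.5345, 0.0000).
r_{12} = e_1·w_2 = 1.6036.
u_2 = w_2 − 1.6036·e_1 = (-4.4286, 0.7143, 1.1429, 3.0000).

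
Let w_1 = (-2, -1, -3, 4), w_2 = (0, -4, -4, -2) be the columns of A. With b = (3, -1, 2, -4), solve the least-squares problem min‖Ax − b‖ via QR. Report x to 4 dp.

x = (-0.9882, 0.3307)

e_1 = w_1/‖w_1‖ = (-2, -1, -3, 4)/5.4772 = (-0.3651, -0.1826, -0.5477, 0.7303).
r_{12} = e_1·w_2 = 1.4606.
u_2 = w_2 − 1.4606·e_1 = (0.5333, -3.7333, -3.2000, -3.0667).
‖u_2‖ = 5.8195, so e_2 = (0.0916, -0.6415, -0.5499, -0.5270).
Qᵀb = (-4.9295, 1.9246).
Back-substitute: x_2 = 1.9246/5.8195 = 0.3307.
x_1 = (-4.9295 − 1.4606·0.3307)/5.4772 = -0.9882.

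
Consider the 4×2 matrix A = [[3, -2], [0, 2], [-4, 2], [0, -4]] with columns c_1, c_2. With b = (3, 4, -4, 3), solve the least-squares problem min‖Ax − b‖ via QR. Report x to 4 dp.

e_1 = c_1/‖c_1‖ = (3, 0, -4, 0)/5.0000 = (0.6000, 0.0000, -0.8000, 0.0000).
r_{12} = e_1·c_2 = -2.8000.
u_2 = c_2 + 2.8000·e_1 = (-0.3200, 2.0000, -0.2400, -4.0000).
‖u_2‖ = 4.4900, so e_2 = (-0.0713, 0.4454, -0.0535, -0.8909).
Qᵀb = (5.0000, -0.8909).
Back-substitute: x_2 = -0.8909/4.4900 = -0.1984.
x_1 = (5.0000 + 2.8000·(-0.1984))/5.0000 = 0.8889.

x = (0.8889, -0.1984)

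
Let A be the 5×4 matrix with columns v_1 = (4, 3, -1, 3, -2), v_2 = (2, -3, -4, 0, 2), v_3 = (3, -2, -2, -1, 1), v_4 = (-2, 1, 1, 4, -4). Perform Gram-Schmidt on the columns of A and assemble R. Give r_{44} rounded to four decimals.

r_{44} = 3.3950

v_1 = (4, 3, -1, 3, -2); ‖v_1‖ = 6.2450, so e_1 = (0.6405, 0.4804, -0.1601, 0.4804, -0.3203).
e_1·v_2 = 0.6405·2 + 0.4804·(-3) + (-0.1601)·(-4) + 0.4804·0 + (-0.3203)·2 = -0.1601.
u_2 = v_2 + 0.1601·e_1 = (2.1026, -2.9231, -4.0256, 0.0769, 1.9487).
‖u_2‖ = 5.7423, so e_2 = (0.3662, -0.5090, -0.7010, 0.0134, 0.3394).
e_1·v_3 = 0.6405·3 + 0.4804·(-2) + (-0.1601)·(-2) + 0.4804·(-1) + (-0.3203)·1 = 0.4804; e_2·v_3 = 0.3662·3 + (-0.5090)·(-2) + (-0.7010)·(-2) + 0.0134·(-1) + 0.3394·1 = 3.8446.
u_3 = v_3 − 0.4804·e_1 − 3.8446·e_2 = (1.2846, -0.2737, 0.7722, -1.2823, -0.1509).
‖u_3‖ = 1.9971, so e_3 = (0.6432, -0.1371, 0.3866, -0.6421, -0.0755).
e_1·v_4 = 0.6405·(-2) + 0.4804·1 + (-0.1601)·1 + 0.4804·4 + (-0.3203)·(-4) = 2.2418; e_2·v_4 = 0.3662·(-2) + (-0.5090)·1 + (-0.7010)·1 + 0.0134·4 + 0.3394·(-4) = -3.2462; e_3·v_4 = 0.6432·(-2) + (-0.1371)·1 + 0.3866·1 + (-0.6421)·4 + (-0.0755)·(-4) = -3.3030.
u_4 = v_4 − 2.2418·e_1 + 3.2462·e_2 + 3.3030·e_3 = (-0.1226, -2.1821, 0.3603, 0.8458, -2.4299).
r_{44} = ‖u_4‖ = 3.3950.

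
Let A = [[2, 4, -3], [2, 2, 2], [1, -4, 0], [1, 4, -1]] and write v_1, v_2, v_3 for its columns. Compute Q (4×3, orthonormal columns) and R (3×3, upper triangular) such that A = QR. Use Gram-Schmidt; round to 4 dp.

Q = [[0.6325, 0.2609, -0.6097], [0.6325, -0.0652, 0.7494], [0.3162, -0.8480, -0.2572], [0.3162, 0.4566, -0.0222]], R = [[3.1623, 3.7947, -0.9487], [0.0000, 6.1319, -1.3699], [0.0000, 0.0000, 3.3501]]

e_1 = v_1/‖v_1‖ = (2, 2, 1, 1)/3.1623 = (0.6325, 0.6325, 0.3162, 0.3162).
r_{12} = e_1·v_2 = 3.7947.
u_2 = v_2 − 3.7947·e_1 = (1.6000, -0.4000, -5.2000, 2.8000).
‖u_2‖ = 6.1319, so e_2 = (0.2609, -0.0652, -0.8480, 0.4566).
r_{13} = e_1·v_3 = -0.9487; r_{23} = e_2·v_3 = -1.3699.
u_3 = v_3 + 0.9487·e_1 + 1.3699·e_2 = (-2.0426, 2.5106, -0.8617, -0.0745).
‖u_3‖ = 3.3501, so e_3 = (-0.6097, 0.7494, -0.2572, -0.0222).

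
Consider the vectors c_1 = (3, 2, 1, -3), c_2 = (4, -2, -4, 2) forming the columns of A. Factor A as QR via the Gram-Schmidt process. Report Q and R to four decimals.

c_1 = (3, 2, 1, -3); ‖c_1‖ = 4.7958, so e_1 = (0.6255, 0.4170, 0.2085, -0.6255).
e_1·c_2 = 0.6255·4 + 0.4170·(-2) + 0.2085·(-4) + (-0.6255)·2 = -0.4170.
u_2 = c_2 + 0.4170·e_1 = (4.2609, -1.8261, -3.9130, 1.7391).
‖u_2‖ = 6.3108, so e_2 = (0.6752, -0.2894, -0.6201, 0.2756).

Q = [[0.6255, 0.6752], [0.4170, -0.2894], [0.2085, -0.6201], [-0.6255, 0.2756]], R = [[4.7958, -0.4170], [0.0000, 6.3108]]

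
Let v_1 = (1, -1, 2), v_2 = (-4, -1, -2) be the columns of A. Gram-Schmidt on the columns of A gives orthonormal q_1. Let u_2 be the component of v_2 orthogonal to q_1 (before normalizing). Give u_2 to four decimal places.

u_2 = (-2.8333, -2.1667, 0.3333)

v_1 = (1, -1, 2); ‖v_1‖ = 2.4495, so q_1 = (0.4082, -0.4082, 0.8165).
q_1·v_2 = 0.4082·(-4) + (-0.4082)·(-1) + 0.8165·(-2) = -2.8577.
u_2 = v_2 + 2.8577·q_1 = (-2.8333, -2.1667, 0.3333).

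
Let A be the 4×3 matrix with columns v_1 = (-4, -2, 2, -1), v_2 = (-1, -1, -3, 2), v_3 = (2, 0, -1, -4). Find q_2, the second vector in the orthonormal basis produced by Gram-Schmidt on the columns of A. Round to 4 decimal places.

q_2 = (-0.3427, -0.3011, -0.7372, 0.4984)

q_1 = v_1/‖v_1‖ = (-4, -2, 2, -1)/5.0000 = (-0.8000, -0.4000, 0.4000, -0.2000).
r_{12} = q_1·v_2 = -0.4000.
u_2 = v_2 + 0.4000·q_1 = (-1.3200, -1.1600, -2.8400, 1.9200).
‖u_2‖ = 3.8523, so q_2 = (-0.3427, -0.3011, -0.7372, 0.4984).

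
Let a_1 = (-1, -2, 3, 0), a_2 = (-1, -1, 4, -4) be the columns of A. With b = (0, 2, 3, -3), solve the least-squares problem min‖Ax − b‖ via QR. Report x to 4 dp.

x = (-0.6375, 0.9283)

a_1 = (-1, -2, 3, 0); ‖a_1‖ = 3.7417, so e_1 = (-0.2673, -0.5345, 0.8018, 0.0000).
e_1·a_2 = (-0.2673)·(-1) + (-0.5345)·(-1) + 0.8018·4 + 0.0000·(-4) = 4.0089.
u_2 = a_2 − 4.0089·e_1 = (0.0714, 1.1429, 0.7857, -4.0000).
‖u_2‖ = 4.2342, so e_2 = (0.0169, 0.2699, 0.1856, -0.9447).
Qᵀb = (1.3363, 3.9306).
Back-substitute: x_2 = 3.9306/4.2342 = 0.9283.
x_1 = (1.3363 − 4.0089·0.9283)/3.7417 = -0.6375.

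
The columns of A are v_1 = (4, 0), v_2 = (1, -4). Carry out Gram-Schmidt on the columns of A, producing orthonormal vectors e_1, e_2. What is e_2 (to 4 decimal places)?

e_2 = (0.0000, -1.0000)

v_1 = (4, 0); ‖v_1‖ = 4.0000, so e_1 = (1.0000, 0.0000).
e_1·v_2 = 1.0000·1 + 0.0000·(-4) = 1.0000.
u_2 = v_2 − 1.0000·e_1 = (0.0000, -4.0000).
‖u_2‖ = 4.0000, so e_2 = (0.0000, -1.0000).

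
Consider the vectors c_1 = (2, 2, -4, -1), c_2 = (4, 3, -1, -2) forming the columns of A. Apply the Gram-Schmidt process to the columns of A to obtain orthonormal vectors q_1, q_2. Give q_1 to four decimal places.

q_1 = c_1/‖c_1‖ = (2, 2, -4, -1)/5.0000 = (0.4000, 0.4000, -0.8000, -0.2000).

q_1 = (0.4000, 0.4000, -0.8000, -0.2000)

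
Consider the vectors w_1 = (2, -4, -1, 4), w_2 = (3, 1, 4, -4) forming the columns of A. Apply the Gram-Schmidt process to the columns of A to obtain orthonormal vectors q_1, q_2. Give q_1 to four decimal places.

q_1 = (0.3288, -0.6576, -0.1644, 0.6576)

w_1 = (2, -4, -1, 4); ‖w_1‖ = 6.0828, so q_1 = (0.3288, -0.6576, -0.1644, 0.6576).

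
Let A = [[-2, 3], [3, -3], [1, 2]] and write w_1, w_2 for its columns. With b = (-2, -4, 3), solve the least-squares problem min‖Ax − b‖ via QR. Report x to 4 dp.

w_1 = (-2, 3, 1); ‖w_1‖ = 3.7417, so e_1 = (-0.5345, 0.8018, 0.2673).
e_1·w_2 = (-0.5345)·3 + 0.8018·(-3) + 0.2673·2 = -3.4744.
u_2 = w_2 + 3.4744·e_1 = (1.1429, -0.2143, 2.9286).
‖u_2‖ = 3.1510, so e_2 = (0.3627, -0.0680, 0.9294).
Qᵀb = (-1.3363, 2.3349).
Back-substitute: x_2 = 2.3349/3.1510 = 0.7410.
x_1 = (-1.3363 + 3.4744·0.7410)/3.7417 = 0.3309.

x = (0.3309, 0.7410)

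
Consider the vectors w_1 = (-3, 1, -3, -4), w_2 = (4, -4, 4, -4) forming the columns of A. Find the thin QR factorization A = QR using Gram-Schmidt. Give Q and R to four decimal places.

Q = [[-0.5071, 0.3840], [0.1690, -0.4726], [-0.5071, 0.3840], [-0.6761, -0.6941]], R = [[5.9161, -2.0284], [0.0000, 7.7386]]

e_1 = w_1/‖w_1‖ = (-3, 1, -3, -4)/5.9161 = (-0.5071, 0.1690, -0.5071, -0.6761).
r_{12} = e_1·w_2 = -2.0284.
u_2 = w_2 + 2.0284·e_1 = (2.9714, -3.6571, 2.9714, -5.3714).
‖u_2‖ = 7.7386, so e_2 = (0.3840, -0.4726, 0.3840, -0.6941).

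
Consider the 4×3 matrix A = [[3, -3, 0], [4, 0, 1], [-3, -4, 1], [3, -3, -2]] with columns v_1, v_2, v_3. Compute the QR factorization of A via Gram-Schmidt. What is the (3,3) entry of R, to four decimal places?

v_1 = (3, 4, -3, 3); ‖v_1‖ = 6.5574, so e_1 = (0.4575, 0.6100, -0.4575, 0.4575).
e_1·v_2 = 0.4575·(-3) + 0.6100·0 + (-0.4575)·(-4) + 0.4575·(-3) = -0.9150.
u_2 = v_2 + 0.9150·e_1 = (-2.5814, 0.5581, -4.4186, -2.5814).
‖u_2‖ = 5.7587, so e_2 = (-0.4483, 0.0969, -0.7673, -0.4483).
e_1·v_3 = 0.4575·0 + 0.6100·1 + (-0.4575)·1 + 0.4575·(-2) = -0.7625; e_2·v_3 = (-0.4483)·0 + 0.0969·1 + (-0.7673)·1 + (-0.4483)·(-2) = 0.2261.
u_3 = v_3 + 0.7625·e_1 − 0.2261·e_2 = (0.4502, 1.4432, 0.8247, -1.5498).
r_{33} = ‖u_3‖ = 2.3168.

r_{33} = 2.3168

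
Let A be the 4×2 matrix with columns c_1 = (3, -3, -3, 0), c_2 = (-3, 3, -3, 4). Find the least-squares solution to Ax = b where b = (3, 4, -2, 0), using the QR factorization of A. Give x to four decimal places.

q_1 = c_1/‖c_1‖ = (3, -3, -3, 0)/5.1962 = (0.5774, -0.5774, -0.5774, 0.0000).
r_{12} = q_1·c_2 = -1.7321.
u_2 = c_2 + 1.7321·q_1 = (-2.0000, 2.0000, -4.0000, 4.0000).
‖u_2‖ = 6.3246, so q_2 = (-0.3162, 0.3162, -0.6325, 0.6325).
Qᵀb = (0.5774, 1.5811).
Back-substitute: x_2 = 1.5811/6.3246 = 0.2500.
x_1 = (0.5774 + 1.7321·0.2500)/5.1962 = 0.1944.

x = (0.1944, 0.2500)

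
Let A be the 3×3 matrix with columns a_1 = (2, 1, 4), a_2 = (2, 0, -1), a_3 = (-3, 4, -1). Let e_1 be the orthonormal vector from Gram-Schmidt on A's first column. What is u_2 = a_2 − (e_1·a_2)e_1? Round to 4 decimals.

u_2 = (2.0000, 0.0000, -1.0000)

a_1 = (2, 1, 4); ‖a_1‖ = 4.5826, so e_1 = (0.4364, 0.2182, 0.8729).
e_1·a_2 = 0.4364·2 + 0.2182·0 + 0.8729·(-1) = 0.0000.
u_2 = a_2 + 0.0000·e_1 = (2.0000, 0.0000, -1.0000).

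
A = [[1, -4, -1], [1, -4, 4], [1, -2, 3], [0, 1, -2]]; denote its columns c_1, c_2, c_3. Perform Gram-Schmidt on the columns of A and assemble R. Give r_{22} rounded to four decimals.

q_1 = c_1/‖c_1‖ = (1, 1, 1, 0)/1.7321 = (0.5774, 0.5774, 0.5774, 0.0000).
r_{12} = q_1·c_2 = -5.7735.
u_2 = c_2 + 5.7735·q_1 = (-0.6667, -0.6667, 1.3333, 1.0000).
r_{22} = ‖u_2‖ = 1.9149.

r_{22} = 1.9149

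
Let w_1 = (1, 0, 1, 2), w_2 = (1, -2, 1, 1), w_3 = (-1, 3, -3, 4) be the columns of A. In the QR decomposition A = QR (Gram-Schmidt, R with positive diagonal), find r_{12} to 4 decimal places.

w_1 = (1, 0, 1, 2); ‖w_1‖ = 2.4495, so q_1 = (0.4082, 0.0000, 0.4082, 0.8165).
r_{12} = q_1·w_2 = 1.6330.

r_{12} = 1.6330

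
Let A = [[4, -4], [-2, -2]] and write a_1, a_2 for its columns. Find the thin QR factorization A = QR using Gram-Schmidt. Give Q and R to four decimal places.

Q = [[0.8944, -0.4472], [-0.4472, -0.8944]], R = [[4.4721, -2.6833], [0.0000, 3.5777]]

a_1 = (4, -2); ‖a_1‖ = 4.4721, so q_1 = (0.8944, -0.4472).
q_1·a_2 = 0.8944·(-4) + (-0.4472)·(-2) = -2.6833.
u_2 = a_2 + 2.6833·q_1 = (-1.6000, -3.2000).
‖u_2‖ = 3.5777, so q_2 = (-0.4472, -0.8944).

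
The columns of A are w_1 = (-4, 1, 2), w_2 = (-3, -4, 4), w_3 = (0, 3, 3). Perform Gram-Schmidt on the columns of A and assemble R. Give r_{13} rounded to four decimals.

r_{13} = 1.9640

w_1 = (-4, 1, 2); ‖w_1‖ = 4.5826, so e_1 = (-0.8729, 0.2182, 0.4364).
r_{13} = e_1·w_3 = 1.9640.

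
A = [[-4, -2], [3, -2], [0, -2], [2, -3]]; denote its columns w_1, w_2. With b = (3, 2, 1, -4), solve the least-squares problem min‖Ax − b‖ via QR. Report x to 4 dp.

x = (-0.4958, -0.0944)

q_1 = w_1/‖w_1‖ = (-4, 3, 0, 2)/5.3852 = (-0.7428, 0.5571, 0.0000, 0.3714).
r_{12} = q_1·w_2 = -0.7428.
u_2 = w_2 + 0.7428·q_1 = (-2.5517, -1.5862, -2.0000, -2.7241).
‖u_2‖ = 4.5220, so q_2 = (-0.5643, -0.3508, -0.4423, -0.6024).
Qᵀb = (-2.5997, -0.4270).
Back-substitute: x_2 = -0.4270/4.5220 = -0.0944.
x_1 = (-2.5997 + 0.7428·(-0.0944))/5.3852 = -0.4958.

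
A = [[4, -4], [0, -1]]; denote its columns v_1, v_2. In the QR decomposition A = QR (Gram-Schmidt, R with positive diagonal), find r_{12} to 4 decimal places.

v_1 = (4, 0); ‖v_1‖ = 4.0000, so e_1 = (1.0000, 0.0000).
r_{12} = e_1·v_2 = -4.0000.

r_{12} = -4.0000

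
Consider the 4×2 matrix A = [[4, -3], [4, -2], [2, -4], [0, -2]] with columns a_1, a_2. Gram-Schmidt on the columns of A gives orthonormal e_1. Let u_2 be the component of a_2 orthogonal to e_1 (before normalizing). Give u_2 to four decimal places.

u_2 = (0.1111, 1.1111, -2.4444, -2.0000)

e_1 = a_1/‖a_1‖ = (4, 4, 2, 0)/6.0000 = (0.6667, 0.6667, 0.3333, 0.0000).
r_{12} = e_1·a_2 = -4.6667.
u_2 = a_2 + 4.6667·e_1 = (0.1111, 1.1111, -2.4444, -2.0000).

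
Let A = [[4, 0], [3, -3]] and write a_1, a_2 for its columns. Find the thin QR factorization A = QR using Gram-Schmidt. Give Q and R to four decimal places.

Q = [[0.8000, 0.6000], [0.6000, -0.8000]], R = [[5.0000, -1.8000], [0.0000, 2.4000]]

a_1 = (4, 3); ‖a_1‖ = 5.0000, so q_1 = (0.8000, 0.6000).
q_1·a_2 = 0.8000·0 + 0.6000·(-3) = -1.8000.
u_2 = a_2 + 1.8000·q_1 = (1.4400, -1.9200).
‖u_2‖ = 2.4000, so q_2 = (0.6000, -0.8000).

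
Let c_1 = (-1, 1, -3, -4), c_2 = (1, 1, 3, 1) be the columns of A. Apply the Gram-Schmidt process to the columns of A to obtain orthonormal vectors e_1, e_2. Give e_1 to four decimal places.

c_1 = (-1, 1, -3, -4); ‖c_1‖ = 5.1962, so e_1 = (-0.1925, 0.1925, -0.5774, -0.7698).

e_1 = (-0.1925, 0.1925, -0.5774, -0.7698)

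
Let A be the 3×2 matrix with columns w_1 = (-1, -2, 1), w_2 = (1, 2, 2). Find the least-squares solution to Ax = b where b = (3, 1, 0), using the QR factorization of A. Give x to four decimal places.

x = (-0.6667, 0.3333)

w_1 = (-1, -2, 1); ‖w_1‖ = 2.4495, so e_1 = (-0.4082, -0.8165, 0.4082).
e_1·w_2 = (-0.4082)·1 + (-0.8165)·2 + 0.4082·2 = -1.2247.
u_2 = w_2 + 1.2247·e_1 = (0.5000, 1.0000, 2.5000).
‖u_2‖ = 2.7386, so e_2 = (0.1826, 0.3651, 0.9129).
Qᵀb = (-2.0412, 0.9129).
Back-substitute: x_2 = 0.9129/2.7386 = 0.3333.
x_1 = (-2.0412 + 1.2247·0.3333)/2.4495 = -0.6667.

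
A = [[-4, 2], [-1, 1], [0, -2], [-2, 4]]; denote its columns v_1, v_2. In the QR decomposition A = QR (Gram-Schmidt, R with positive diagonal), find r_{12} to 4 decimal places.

r_{12} = -3.7097

v_1 = (-4, -1, 0, -2); ‖v_1‖ = 4.5826, so q_1 = (-0.8729, -0.2182, 0.0000, -0.4364).
r_{12} = q_1·v_2 = -3.7097.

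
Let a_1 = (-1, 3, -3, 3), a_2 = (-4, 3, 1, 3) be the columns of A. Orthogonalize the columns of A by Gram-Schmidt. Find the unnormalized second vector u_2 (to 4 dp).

a_1 = (-1, 3, -3, 3); ‖a_1‖ = 5.2915, so e_1 = (-0.1890, 0.5669, -0.5669, 0.5669).
e_1·a_2 = (-0.1890)·(-4) + 0.5669·3 + (-0.5669)·1 + 0.5669·3 = 3.5907.
u_2 = a_2 − 3.5907·e_1 = (-3.3214, 0.9643, 3.0357, 0.9643).

u_2 = (-3.3214, 0.9643, 3.0357, 0.9643)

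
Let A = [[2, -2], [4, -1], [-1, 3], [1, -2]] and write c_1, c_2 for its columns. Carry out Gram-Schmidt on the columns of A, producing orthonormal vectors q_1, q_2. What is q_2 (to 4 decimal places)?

q_2 = (-0.2547, 0.4245, 0.7500, -0.4387)

c_1 = (2, 4, -1, 1); ‖c_1‖ = 4.6904, so q_1 = (0.4264, 0.8528, -0.2132, 0.2132).
q_1·c_2 = 0.4264·(-2) + 0.8528·(-1) + (-0.2132)·3 + 0.2132·(-2) = -2.7716.
u_2 = c_2 + 2.7716·q_1 = (-0.8182, 1.3636, 2.4091, -1.4091).
‖u_2‖ = 3.2122, so q_2 = (-0.2547, 0.4245, 0.7500, -0.4387).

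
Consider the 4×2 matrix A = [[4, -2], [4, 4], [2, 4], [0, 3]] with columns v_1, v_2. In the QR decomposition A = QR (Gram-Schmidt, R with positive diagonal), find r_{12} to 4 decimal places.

r_{12} = 2.6667

v_1 = (4, 4, 2, 0); ‖v_1‖ = 6.0000, so e_1 = (0.6667, 0.6667, 0.3333, 0.0000).
r_{12} = e_1·v_2 = 2.6667.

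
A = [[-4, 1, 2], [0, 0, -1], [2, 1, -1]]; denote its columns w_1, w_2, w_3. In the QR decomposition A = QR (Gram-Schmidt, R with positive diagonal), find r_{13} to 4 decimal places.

w_1 = (-4, 0, 2); ‖w_1‖ = 4.4721, so q_1 = (-0.8944, 0.0000, 0.4472).
r_{13} = q_1·w_3 = -2.2361.

r_{13} = -2.2361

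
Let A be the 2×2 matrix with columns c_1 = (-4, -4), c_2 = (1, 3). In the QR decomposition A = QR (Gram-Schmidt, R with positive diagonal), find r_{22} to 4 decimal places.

c_1 = (-4, -4); ‖c_1‖ = 5.6569, so e_1 = (-0.7071, -0.7071).
e_1·c_2 = (-0.7071)·1 + (-0.7071)·3 = -2.8284.
u_2 = c_2 + 2.8284·e_1 = (-1.0000, 1.0000).
r_{22} = ‖u_2‖ = 1.4142.

r_{22} = 1.4142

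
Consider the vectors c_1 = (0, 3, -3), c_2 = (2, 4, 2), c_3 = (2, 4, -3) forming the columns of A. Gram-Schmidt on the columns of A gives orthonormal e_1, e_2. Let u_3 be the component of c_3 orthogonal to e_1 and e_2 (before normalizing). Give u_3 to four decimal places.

e_1 = c_1/‖c_1‖ = (0, 3, -3)/4.2426 = (0.0000, 0.7071, -0.7071).
r_{12} = e_1·c_2 = 1.4142.
u_2 = c_2 − 1.4142·e_1 = (2.0000, 3.0000, 3.0000).
‖u_2‖ = 4.6904, so e_2 = (0.4264, 0.6396, 0.6396).
r_{13} = e_1·c_3 = 4.9497; r_{23} = e_2·c_3 = 1.4924.
u_3 = c_3 − 4.9497·e_1 − 1.4924·e_2 = (1.3636, -0.4545, -0.4545).

u_3 = (1.3636, -0.4545, -0.4545)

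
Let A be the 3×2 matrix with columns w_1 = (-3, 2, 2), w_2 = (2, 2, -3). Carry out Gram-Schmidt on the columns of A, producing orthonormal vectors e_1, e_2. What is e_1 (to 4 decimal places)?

w_1 = (-3, 2, 2); ‖w_1‖ = 4.1231, so e_1 = (-0.7276, 0.4851, 0.4851).

e_1 = (-0.7276, 0.4851, 0.4851)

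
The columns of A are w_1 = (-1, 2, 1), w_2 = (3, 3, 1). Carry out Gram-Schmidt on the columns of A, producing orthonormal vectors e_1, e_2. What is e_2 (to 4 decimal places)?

e_2 = (0.9073, 0.4124, 0.0825)

w_1 = (-1, 2, 1); ‖w_1‖ = 2.4495, so e_1 = (-0.4082, 0.8165, 0.4082).
e_1·w_2 = (-0.4082)·3 + 0.8165·3 + 0.4082·1 = 1.6330.
u_2 = w_2 − 1.6330·e_1 = (3.6667, 1.6667, 0.3333).
‖u_2‖ = 4.0415, so e_2 = (0.9073, 0.4124, 0.0825).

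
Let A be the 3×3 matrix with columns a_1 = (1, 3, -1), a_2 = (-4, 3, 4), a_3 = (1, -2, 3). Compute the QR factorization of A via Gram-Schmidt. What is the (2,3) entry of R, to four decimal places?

r_{23} = 0.4264

e_1 = a_1/‖a_1‖ = (1, 3, -1)/3.3166 = (0.3015, 0.9045, -0.3015).
r_{12} = e_1·a_2 = 0.3015.
u_2 = a_2 − 0.3015·e_1 = (-4.0909, 2.7273, 4.0909).
‖u_2‖ = 6.3960, so e_2 = (-0.6396, 0.4264, 0.6396).
r_{23} = e_2·a_3 = 0.4264.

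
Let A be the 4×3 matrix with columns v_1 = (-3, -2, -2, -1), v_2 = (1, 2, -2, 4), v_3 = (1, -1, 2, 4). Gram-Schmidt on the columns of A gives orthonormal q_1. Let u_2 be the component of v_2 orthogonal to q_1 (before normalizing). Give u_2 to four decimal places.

q_1 = v_1/‖v_1‖ = (-3, -2, -2, -1)/4.2426 = (-0.7071, -0.4714, -0.4714, -0.2357).
r_{12} = q_1·v_2 = -1.6499.
u_2 = v_2 + 1.6499·q_1 = (-0.1667, 1.2222, -2.7778, 3.6111).

u_2 = (-0.1667, 1.2222, -2.7778, 3.6111)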